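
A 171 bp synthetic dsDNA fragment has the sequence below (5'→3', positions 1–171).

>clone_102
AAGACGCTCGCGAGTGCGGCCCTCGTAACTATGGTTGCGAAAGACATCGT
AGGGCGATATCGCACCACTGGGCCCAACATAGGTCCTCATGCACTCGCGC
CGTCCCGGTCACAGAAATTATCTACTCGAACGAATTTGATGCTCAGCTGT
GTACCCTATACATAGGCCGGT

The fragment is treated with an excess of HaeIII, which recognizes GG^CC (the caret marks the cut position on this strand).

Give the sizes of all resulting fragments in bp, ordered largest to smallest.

94, 53, 19, 5 bp

HaeIII sites (GGCC) start at positions 18, 71, 165.
HaeIII cuts after base 2 of each site, so after positions 19, 72, 166.
Linear molecule, 3 cuts → 4 fragments:
  1–19 → 19 bp
  20–72 → 53 bp
  73–166 → 94 bp
  167–171 → 5 bp
Sorted largest to smallest: 94, 53, 19, 5 bp.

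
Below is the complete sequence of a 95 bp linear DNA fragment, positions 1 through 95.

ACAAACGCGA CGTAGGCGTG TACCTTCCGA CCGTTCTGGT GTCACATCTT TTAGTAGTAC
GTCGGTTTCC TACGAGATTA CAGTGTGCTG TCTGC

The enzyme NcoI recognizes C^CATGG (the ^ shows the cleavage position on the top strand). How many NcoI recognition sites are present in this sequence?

0

No occurrence of CCATGG is present in the sequence.
NcoI does not cut: 0 sites.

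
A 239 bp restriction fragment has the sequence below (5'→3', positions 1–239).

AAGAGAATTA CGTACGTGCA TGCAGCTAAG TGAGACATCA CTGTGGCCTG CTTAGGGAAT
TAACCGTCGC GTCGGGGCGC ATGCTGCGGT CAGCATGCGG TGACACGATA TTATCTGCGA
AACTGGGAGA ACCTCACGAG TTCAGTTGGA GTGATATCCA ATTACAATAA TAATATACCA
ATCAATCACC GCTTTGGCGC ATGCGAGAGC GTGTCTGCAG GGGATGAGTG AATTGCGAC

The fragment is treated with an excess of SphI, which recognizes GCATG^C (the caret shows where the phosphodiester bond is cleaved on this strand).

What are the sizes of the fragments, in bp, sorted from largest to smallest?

SphI sites (GCATGC) start at positions 18, 79, 93, 199.
SphI cuts after base 5 of each site (before the last base), so after positions 22, 83, 97, 203.
Linear molecule, 4 cuts → 5 fragments:
  1–22 → 22 bp
  23–83 → 61 bp
  84–97 → 14 bp
  98–203 → 106 bp
  204–239 → 36 bp
Sorted largest to smallest: 106, 61, 36, 22, 14 bp.

106, 61, 36, 22, 14 bp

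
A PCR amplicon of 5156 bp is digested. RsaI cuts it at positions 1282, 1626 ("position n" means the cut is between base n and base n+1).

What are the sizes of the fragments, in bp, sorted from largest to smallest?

3530, 1282, 344 bp

Linear molecule, 2 cuts → 3 fragments:
  1282 − 0 = 1282 bp
  1626 − 1282 = 344 bp
  5156 − 1626 = 3530 bp
Sorted largest to smallest: 3530, 1282, 344 bp.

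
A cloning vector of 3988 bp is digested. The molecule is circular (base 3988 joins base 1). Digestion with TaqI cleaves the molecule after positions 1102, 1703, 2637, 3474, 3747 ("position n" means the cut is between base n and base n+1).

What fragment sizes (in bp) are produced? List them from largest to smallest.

Circular molecule, 5 cuts → 5 fragments:
  1703 − 1102 = 601 bp
  2637 − 1703 = 934 bp
  3474 − 2637 = 837 bp
  3747 − 3474 = 273 bp
  wrap: 3988 − 3747 + 1102 = 1343 bp
Sorted largest to smallest: 1343, 934, 837, 601, 273 bp.

1343, 934, 837, 601, 273 bp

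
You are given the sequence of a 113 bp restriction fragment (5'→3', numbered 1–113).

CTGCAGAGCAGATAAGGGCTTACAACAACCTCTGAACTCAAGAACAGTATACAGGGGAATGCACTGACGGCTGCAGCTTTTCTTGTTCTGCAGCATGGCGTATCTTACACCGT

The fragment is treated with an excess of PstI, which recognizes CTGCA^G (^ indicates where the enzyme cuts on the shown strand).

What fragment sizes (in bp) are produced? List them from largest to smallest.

70, 21, 17, 5 bp

PstI sites (CTGCAG) start at positions 1, 71, 88.
PstI cuts after base 5 of each site (before the last base), so after positions 5, 75, 92.
Linear molecule, 3 cuts → 4 fragments:
  1–5 → 5 bp
  6–75 → 70 bp
  76–92 → 17 bp
  93–113 → 21 bp
Sorted largest to smallest: 70, 21, 17, 5 bp.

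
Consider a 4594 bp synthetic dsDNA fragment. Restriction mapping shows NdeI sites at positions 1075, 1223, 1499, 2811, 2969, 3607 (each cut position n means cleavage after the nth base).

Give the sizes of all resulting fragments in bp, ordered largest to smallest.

Linear molecule, 6 cuts → 7 fragments:
  1075 − 0 = 1075 bp
  1223 − 1075 = 148 bp
  1499 − 1223 = 276 bp
  2811 − 1499 = 1312 bp
  2969 − 2811 = 158 bp
  3607 − 2969 = 638 bp
  4594 − 3607 = 987 bp
Sorted largest to smallest: 1312, 1075, 987, 638, 276, 158, 148 bp.

1312, 1075, 987, 638, 276, 158, 148 bp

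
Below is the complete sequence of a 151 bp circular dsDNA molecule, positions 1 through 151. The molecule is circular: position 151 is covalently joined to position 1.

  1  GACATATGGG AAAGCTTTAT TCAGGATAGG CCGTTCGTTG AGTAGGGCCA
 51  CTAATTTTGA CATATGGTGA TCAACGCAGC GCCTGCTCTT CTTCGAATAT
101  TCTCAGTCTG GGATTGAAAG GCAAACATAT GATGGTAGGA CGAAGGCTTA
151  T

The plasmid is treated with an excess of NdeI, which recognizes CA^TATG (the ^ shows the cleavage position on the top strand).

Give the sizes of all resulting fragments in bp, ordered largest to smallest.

NdeI sites (CATATG) start at positions 3, 61, 126.
NdeI cuts after base 2 of each site, so after positions 4, 62, 127.
Circular molecule, 3 cuts → 3 fragments:
  5–62 → 58 bp
  63–127 → 65 bp
  128–151 then 1–4 → 24 + 4 = 28 bp
Sorted largest to smallest: 65, 58, 28 bp.

65, 58, 28 bp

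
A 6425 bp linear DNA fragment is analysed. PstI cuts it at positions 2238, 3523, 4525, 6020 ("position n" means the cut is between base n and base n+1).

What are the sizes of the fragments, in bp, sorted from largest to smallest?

Linear molecule, 4 cuts → 5 fragments:
  2238 − 0 = 2238 bp
  3523 − 2238 = 1285 bp
  4525 − 3523 = 1002 bp
  6020 − 4525 = 1495 bp
  6425 − 6020 = 405 bp
Sorted largest to smallest: 2238, 1495, 1285, 1002, 405 bp.

2238, 1495, 1285, 1002, 405 bp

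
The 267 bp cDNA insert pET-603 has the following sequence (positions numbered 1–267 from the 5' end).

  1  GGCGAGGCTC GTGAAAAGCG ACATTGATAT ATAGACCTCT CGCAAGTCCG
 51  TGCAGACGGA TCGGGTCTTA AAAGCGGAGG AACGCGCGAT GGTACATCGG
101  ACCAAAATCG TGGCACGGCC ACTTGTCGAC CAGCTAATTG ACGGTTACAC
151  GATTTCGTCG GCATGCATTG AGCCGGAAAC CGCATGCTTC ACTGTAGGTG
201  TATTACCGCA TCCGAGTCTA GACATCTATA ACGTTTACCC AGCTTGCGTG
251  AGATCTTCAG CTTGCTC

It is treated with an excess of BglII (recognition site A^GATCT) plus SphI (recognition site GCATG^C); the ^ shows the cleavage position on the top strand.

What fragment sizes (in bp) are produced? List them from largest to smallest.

The BglII site (AGATCT) starts at position 251.
BglII cuts after the first base of each site, so after position 251.
SphI sites (GCATGC) start at positions 161, 182.
SphI cuts after base 5 of each site (before the last base), so after positions 165, 186.
Combined cut positions: 165, 186, 251.
Linear molecule, 3 cuts → 4 fragments:
  1–165 → 165 bp
  166–186 → 21 bp
  187–251 → 65 bp
  252–267 → 16 bp
Sorted largest to smallest: 165, 65, 21, 16 bp.

165, 65, 21, 16 bp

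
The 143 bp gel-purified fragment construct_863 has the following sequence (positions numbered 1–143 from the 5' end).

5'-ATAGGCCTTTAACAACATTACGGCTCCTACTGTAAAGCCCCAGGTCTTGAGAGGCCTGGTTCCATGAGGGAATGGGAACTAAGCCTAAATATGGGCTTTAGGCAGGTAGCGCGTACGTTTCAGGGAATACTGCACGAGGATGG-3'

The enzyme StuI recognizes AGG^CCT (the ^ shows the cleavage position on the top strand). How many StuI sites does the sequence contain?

AGGCCT occurs starting at positions 3, 52.
StuI cuts at 2 sites.

2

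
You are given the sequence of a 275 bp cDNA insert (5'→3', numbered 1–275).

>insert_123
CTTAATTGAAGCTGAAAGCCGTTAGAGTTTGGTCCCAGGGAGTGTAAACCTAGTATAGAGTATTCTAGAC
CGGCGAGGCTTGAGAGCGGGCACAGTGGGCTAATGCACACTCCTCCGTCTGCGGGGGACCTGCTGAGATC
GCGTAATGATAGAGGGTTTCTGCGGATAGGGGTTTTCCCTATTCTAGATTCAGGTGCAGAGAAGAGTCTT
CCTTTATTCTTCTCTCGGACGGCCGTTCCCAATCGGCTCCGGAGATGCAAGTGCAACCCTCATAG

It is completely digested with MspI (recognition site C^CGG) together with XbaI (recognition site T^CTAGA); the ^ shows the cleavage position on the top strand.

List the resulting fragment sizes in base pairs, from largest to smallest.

113, 66, 64, 26, 6 bp

MspI sites (CCGG) start at positions 70, 249.
MspI cuts after the first base of each site, so after positions 70, 249.
XbaI sites (TCTAGA) start at positions 64, 183.
XbaI cuts after the first base of each site, so after positions 64, 183.
Combined cut positions: 64, 70, 183, 249.
Linear molecule, 4 cuts → 5 fragments:
  1–64 → 64 bp
  65–70 → 6 bp
  71–183 → 113 bp
  184–249 → 66 bp
  250–275 → 26 bp
Sorted largest to smallest: 113, 66, 64, 26, 6 bp.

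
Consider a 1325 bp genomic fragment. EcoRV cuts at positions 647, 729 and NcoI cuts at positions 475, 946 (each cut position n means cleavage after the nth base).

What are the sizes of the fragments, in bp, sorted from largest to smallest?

475, 379, 217, 172, 82 bp

Combined cut positions (sorted): 475, 647, 729, 946.
Linear molecule, 4 cuts → 5 fragments:
  475 − 0 = 475 bp
  647 − 475 = 172 bp
  729 − 647 = 82 bp
  946 − 729 = 217 bp
  1325 − 946 = 379 bp
Sorted largest to smallest: 475, 379, 217, 172, 82 bp.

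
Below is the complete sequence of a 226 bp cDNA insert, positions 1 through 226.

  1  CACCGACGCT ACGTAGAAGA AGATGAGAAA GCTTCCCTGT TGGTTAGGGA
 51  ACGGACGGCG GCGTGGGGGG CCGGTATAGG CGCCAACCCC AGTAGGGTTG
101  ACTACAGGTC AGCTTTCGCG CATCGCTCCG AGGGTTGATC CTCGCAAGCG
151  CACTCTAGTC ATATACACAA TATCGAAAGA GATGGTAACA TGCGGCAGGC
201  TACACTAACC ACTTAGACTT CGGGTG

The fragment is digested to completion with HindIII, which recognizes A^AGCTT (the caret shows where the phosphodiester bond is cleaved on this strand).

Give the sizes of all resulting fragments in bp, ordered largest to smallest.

The HindIII site (AAGCTT) starts at position 29.
HindIII cuts after the first base of each site, so after position 29.
Linear molecule, 1 cut → 2 fragments:
  1–29 → 29 bp
  30–226 → 197 bp
Sorted largest to smallest: 197, 29 bp.

197, 29 bp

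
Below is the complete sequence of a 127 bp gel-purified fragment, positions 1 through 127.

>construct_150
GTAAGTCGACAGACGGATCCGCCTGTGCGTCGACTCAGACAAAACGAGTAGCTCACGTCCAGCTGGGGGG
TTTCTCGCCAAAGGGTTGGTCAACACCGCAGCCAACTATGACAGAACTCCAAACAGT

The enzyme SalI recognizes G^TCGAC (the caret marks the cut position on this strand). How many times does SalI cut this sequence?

GTCGAC occurs starting at positions 5, 29.
SalI cuts at 2 sites.

2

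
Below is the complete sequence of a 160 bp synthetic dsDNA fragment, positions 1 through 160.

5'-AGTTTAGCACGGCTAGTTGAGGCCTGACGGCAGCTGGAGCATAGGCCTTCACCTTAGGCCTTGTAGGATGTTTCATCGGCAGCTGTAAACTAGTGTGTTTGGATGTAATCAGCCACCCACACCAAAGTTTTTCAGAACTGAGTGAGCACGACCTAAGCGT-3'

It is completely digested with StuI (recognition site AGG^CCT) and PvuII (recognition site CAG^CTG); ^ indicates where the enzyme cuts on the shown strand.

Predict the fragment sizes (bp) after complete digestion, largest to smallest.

78, 24, 22, 13, 12, 11 bp

StuI sites (AGGCCT) start at positions 20, 43, 56.
StuI cuts after base 3 of each site, so after positions 22, 45, 58.
PvuII sites (CAGCTG) start at positions 31, 80.
PvuII cuts after base 3 of each site, so after positions 33, 82.
Combined cut positions: 22, 33, 45, 58, 82.
Linear molecule, 5 cuts → 6 fragments:
  1–22 → 22 bp
  23–33 → 11 bp
  34–45 → 12 bp
  46–58 → 13 bp
  59–82 → 24 bp
  83–160 → 78 bp
Sorted largest to smallest: 78, 24, 22, 13, 12, 11 bp.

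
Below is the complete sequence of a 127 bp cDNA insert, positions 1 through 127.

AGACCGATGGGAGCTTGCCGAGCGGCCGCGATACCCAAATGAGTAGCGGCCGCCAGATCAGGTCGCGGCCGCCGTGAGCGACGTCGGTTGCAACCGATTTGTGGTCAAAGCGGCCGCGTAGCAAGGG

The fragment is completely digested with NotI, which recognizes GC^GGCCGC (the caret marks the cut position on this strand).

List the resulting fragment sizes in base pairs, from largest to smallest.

NotI sites (GCGGCCGC) start at positions 22, 46, 65, 110.
NotI cuts after base 2 of each site, so after positions 23, 47, 66, 111.
Linear molecule, 4 cuts → 5 fragments:
  1–23 → 23 bp
  24–47 → 24 bp
  48–66 → 19 bp
  67–111 → 45 bp
  112–127 → 16 bp
Sorted largest to smallest: 45, 24, 23, 19, 16 bp.

45, 24, 23, 19, 16 bp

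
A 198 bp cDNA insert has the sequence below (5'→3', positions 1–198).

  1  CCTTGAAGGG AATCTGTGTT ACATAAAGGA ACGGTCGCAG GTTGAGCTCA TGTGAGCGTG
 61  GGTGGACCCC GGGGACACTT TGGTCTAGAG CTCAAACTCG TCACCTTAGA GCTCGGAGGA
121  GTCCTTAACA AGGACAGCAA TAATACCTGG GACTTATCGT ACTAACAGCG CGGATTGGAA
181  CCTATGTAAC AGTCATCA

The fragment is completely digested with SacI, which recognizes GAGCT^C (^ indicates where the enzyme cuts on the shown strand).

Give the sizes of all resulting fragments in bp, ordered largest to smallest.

85, 48, 44, 21 bp

SacI sites (GAGCTC) start at positions 44, 88, 109.
SacI cuts after base 5 of each site (before the last base), so after positions 48, 92, 113.
Linear molecule, 3 cuts → 4 fragments:
  1–48 → 48 bp
  49–92 → 44 bp
  93–113 → 21 bp
  114–198 → 85 bp
Sorted largest to smallest: 85, 48, 44, 21 bp.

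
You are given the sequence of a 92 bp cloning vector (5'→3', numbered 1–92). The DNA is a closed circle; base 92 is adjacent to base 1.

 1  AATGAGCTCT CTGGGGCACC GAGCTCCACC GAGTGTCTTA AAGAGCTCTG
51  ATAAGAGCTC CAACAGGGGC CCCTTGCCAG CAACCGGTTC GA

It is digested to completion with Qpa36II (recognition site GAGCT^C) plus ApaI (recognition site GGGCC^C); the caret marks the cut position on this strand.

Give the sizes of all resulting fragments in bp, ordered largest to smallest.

Qpa36II sites (GAGCTC) start at positions 4, 21, 43, 55.
Qpa36II cuts after base 5 of each site (before the last base), so after positions 8, 25, 47, 59.
The ApaI site (GGGCCC) starts at position 67.
ApaI cuts after base 5 of each site (before the last base), so after position 71.
Combined cut positions: 8, 25, 47, 59, 71.
Circular molecule, 5 cuts → 5 fragments:
  9–25 → 17 bp
  26–47 → 22 bp
  48–59 → 12 bp
  60–71 → 12 bp
  72–92 then 1–8 → 21 + 8 = 29 bp
Sorted largest to smallest: 29, 22, 17, 12, 12 bp.

29, 22, 17, 12, 12 bp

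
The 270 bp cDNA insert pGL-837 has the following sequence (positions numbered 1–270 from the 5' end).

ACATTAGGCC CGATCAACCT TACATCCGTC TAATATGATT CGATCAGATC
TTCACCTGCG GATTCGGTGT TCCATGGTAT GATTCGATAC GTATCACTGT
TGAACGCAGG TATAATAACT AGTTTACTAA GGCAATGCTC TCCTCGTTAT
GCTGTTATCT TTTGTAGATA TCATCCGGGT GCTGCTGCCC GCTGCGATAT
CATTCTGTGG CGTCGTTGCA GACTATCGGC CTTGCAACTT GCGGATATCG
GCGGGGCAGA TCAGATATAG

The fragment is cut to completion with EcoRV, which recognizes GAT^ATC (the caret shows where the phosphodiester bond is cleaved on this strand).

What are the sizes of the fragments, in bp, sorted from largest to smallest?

EcoRV sites (GATATC) start at positions 167, 196, 244.
EcoRV cuts after base 3 of each site, so after positions 169, 198, 246.
Linear molecule, 3 cuts → 4 fragments:
  1–169 → 169 bp
  170–198 → 29 bp
  199–246 → 48 bp
  247–270 → 24 bp
Sorted largest to smallest: 169, 48, 29, 24 bp.

169, 48, 29, 24 bp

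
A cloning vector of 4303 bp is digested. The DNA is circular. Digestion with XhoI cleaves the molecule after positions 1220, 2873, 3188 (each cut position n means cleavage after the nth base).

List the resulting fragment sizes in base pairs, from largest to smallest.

Circular molecule, 3 cuts → 3 fragments:
  2873 − 1220 = 1653 bp
  3188 − 2873 = 315 bp
  wrap: 4303 − 3188 + 1220 = 2335 bp
Sorted largest to smallest: 2335, 1653, 315 bp.

2335, 1653, 315 bp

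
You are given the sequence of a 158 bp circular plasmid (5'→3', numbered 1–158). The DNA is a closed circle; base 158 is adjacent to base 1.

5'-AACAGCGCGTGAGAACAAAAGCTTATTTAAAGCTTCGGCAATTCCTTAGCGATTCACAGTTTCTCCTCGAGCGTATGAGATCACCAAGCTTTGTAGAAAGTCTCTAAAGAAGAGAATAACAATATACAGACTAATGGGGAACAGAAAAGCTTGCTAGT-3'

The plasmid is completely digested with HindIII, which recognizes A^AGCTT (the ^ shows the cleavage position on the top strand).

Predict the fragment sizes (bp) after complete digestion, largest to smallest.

61, 56, 30, 11 bp

HindIII sites (AAGCTT) start at positions 19, 30, 86, 147.
HindIII cuts after the first base of each site, so after positions 19, 30, 86, 147.
Circular molecule, 4 cuts → 4 fragments:
  20–30 → 11 bp
  31–86 → 56 bp
  87–147 → 61 bp
  148–158 then 1–19 → 11 + 19 = 30 bp
Sorted largest to smallest: 61, 56, 30, 11 bp.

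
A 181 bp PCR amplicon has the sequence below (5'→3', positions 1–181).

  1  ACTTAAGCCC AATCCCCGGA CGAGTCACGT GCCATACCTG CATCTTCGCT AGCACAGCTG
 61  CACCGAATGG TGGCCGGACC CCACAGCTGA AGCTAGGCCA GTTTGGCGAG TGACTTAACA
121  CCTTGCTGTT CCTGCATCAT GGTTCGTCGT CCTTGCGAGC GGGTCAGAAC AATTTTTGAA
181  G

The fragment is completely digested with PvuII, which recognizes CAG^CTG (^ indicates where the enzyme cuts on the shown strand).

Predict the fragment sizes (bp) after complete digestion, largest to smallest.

PvuII sites (CAGCTG) start at positions 55, 84.
PvuII cuts after base 3 of each site, so after positions 57, 86.
Linear molecule, 2 cuts → 3 fragments:
  1–57 → 57 bp
  58–86 → 29 bp
  87–181 → 95 bp
Sorted largest to smallest: 95, 57, 29 bp.

95, 57, 29 bp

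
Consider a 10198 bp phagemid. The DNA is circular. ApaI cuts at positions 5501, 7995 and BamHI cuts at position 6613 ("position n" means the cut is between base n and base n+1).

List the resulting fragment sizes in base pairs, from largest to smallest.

Combined cut positions (sorted): 5501, 6613, 7995.
Circular molecule, 3 cuts → 3 fragments:
  6613 − 5501 = 1112 bp
  7995 − 6613 = 1382 bp
  wrap: 10198 − 7995 + 5501 = 7704 bp
Sorted largest to smallest: 7704, 1382, 1112 bp.

7704, 1382, 1112 bp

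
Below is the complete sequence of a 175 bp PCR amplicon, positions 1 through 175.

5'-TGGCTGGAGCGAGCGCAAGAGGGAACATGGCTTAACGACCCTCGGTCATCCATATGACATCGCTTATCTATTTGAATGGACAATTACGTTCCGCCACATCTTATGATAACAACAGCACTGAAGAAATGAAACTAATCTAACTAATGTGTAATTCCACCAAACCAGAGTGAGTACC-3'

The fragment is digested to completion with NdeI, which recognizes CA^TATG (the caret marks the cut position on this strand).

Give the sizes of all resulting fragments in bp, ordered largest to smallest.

The NdeI site (CATATG) starts at position 51.
NdeI cuts after base 2 of each site, so after position 52.
Linear molecule, 1 cut → 2 fragments:
  1–52 → 52 bp
  53–175 → 123 bp
Sorted largest to smallest: 123, 52 bp.

123, 52 bp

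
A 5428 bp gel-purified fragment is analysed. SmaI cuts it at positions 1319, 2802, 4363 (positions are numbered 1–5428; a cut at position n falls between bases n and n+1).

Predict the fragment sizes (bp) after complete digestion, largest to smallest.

1561, 1483, 1319, 1065 bp

Linear molecule, 3 cuts → 4 fragments:
  1319 − 0 = 1319 bp
  2802 − 1319 = 1483 bp
  4363 − 2802 = 1561 bp
  5428 − 4363 = 1065 bp
Sorted largest to smallest: 1561, 1483, 1319, 1065 bp.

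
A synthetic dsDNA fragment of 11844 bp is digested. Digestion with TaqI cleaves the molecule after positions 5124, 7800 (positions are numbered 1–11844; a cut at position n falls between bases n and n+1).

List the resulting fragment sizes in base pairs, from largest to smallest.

5124, 4044, 2676 bp

Linear molecule, 2 cuts → 3 fragments:
  5124 − 0 = 5124 bp
  7800 − 5124 = 2676 bp
  11844 − 7800 = 4044 bp
Sorted largest to smallest: 5124, 4044, 2676 bp.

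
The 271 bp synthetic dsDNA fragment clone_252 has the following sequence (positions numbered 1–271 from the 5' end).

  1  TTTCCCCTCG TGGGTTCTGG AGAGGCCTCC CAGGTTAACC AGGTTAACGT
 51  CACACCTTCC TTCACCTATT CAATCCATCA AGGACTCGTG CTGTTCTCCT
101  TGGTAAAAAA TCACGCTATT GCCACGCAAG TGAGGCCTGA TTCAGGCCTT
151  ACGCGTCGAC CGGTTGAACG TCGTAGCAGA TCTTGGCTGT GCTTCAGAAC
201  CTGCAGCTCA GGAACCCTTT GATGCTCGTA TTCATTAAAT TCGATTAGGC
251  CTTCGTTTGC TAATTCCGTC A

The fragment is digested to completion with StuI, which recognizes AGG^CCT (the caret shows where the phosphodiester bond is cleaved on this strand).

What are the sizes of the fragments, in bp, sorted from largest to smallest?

110, 103, 25, 22, 11 bp

StuI sites (AGGCCT) start at positions 23, 133, 144, 247.
StuI cuts after base 3 of each site, so after positions 25, 135, 146, 249.
Linear molecule, 4 cuts → 5 fragments:
  1–25 → 25 bp
  26–135 → 110 bp
  136–146 → 11 bp
  147–249 → 103 bp
  250–271 → 22 bp
Sorted largest to smallest: 110, 103, 25, 22, 11 bp.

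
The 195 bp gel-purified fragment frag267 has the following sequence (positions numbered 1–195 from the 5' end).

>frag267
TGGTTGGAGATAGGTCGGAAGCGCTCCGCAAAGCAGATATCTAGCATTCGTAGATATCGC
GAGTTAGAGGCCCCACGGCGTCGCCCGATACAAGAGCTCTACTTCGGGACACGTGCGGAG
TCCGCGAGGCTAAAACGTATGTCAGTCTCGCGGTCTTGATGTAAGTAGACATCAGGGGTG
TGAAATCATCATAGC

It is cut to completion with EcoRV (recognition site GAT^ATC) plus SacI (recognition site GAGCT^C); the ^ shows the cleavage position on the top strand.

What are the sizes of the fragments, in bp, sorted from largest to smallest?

EcoRV sites (GATATC) start at positions 36, 53.
EcoRV cuts after base 3 of each site, so after positions 38, 55.
The SacI site (GAGCTC) starts at position 94.
SacI cuts after base 5 of each site (before the last base), so after position 98.
Combined cut positions: 38, 55, 98.
Linear molecule, 3 cuts → 4 fragments:
  1–38 → 38 bp
  39–55 → 17 bp
  56–98 → 43 bp
  99–195 → 97 bp
Sorted largest to smallest: 97, 43, 38, 17 bp.

97, 43, 38, 17 bp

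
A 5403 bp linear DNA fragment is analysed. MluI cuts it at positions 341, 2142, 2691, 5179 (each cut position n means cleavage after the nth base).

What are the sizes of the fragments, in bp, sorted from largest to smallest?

2488, 1801, 549, 341, 224 bp

Linear molecule, 4 cuts → 5 fragments:
  341 − 0 = 341 bp
  2142 − 341 = 1801 bp
  2691 − 2142 = 549 bp
  5179 − 2691 = 2488 bp
  5403 − 5179 = 224 bp
Sorted largest to smallest: 2488, 1801, 549, 341, 224 bp.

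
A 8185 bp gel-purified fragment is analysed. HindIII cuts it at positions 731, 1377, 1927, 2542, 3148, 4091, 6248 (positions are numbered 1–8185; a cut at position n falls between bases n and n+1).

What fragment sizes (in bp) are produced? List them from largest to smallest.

Linear molecule, 7 cuts → 8 fragments:
  731 − 0 = 731 bp
  1377 − 731 = 646 bp
  1927 − 1377 = 550 bp
  2542 − 1927 = 615 bp
  3148 − 2542 = 606 bp
  4091 − 3148 = 943 bp
  6248 − 4091 = 2157 bp
  8185 − 6248 = 1937 bp
Sorted largest to smallest: 2157, 1937, 943, 731, 646, 615, 606, 550 bp.

2157, 1937, 943, 731, 646, 615, 606, 550 bp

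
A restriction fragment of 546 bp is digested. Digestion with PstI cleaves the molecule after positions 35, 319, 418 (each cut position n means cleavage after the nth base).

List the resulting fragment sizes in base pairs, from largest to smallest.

Linear molecule, 3 cuts → 4 fragments:
  35 − 0 = 35 bp
  319 − 35 = 284 bp
  418 − 319 = 99 bp
  546 − 418 = 128 bp
Sorted largest to smallest: 284, 128, 99, 35 bp.

284, 128, 99, 35 bp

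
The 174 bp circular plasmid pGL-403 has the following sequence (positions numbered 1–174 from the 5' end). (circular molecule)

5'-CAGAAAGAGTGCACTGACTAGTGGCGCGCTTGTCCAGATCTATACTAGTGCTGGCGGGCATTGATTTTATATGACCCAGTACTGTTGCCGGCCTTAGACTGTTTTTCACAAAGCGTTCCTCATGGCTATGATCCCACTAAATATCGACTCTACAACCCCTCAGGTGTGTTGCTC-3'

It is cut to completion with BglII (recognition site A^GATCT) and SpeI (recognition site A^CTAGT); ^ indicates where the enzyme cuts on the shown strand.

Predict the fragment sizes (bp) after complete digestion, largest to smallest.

The BglII site (AGATCT) starts at position 36.
BglII cuts after the first base of each site, so after position 36.
SpeI sites (ACTAGT) start at positions 17, 44.
SpeI cuts after the first base of each site, so after positions 17, 44.
Combined cut positions: 17, 36, 44.
Circular molecule, 3 cuts → 3 fragments:
  18–36 → 19 bp
  37–44 → 8 bp
  45–174 then 1–17 → 130 + 17 = 147 bp
Sorted largest to smallest: 147, 19, 8 bp.

147, 19, 8 bp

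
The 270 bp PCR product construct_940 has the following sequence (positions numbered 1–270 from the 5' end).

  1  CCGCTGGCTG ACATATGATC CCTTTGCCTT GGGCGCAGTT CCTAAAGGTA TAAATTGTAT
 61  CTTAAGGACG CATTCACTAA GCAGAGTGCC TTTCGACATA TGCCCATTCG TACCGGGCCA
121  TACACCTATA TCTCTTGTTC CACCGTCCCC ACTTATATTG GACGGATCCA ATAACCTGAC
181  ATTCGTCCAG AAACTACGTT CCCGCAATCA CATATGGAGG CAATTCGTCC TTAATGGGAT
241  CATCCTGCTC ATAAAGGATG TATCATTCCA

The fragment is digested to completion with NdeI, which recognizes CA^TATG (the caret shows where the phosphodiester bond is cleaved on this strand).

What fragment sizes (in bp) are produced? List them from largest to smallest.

114, 85, 58, 13 bp

NdeI sites (CATATG) start at positions 12, 97, 211.
NdeI cuts after base 2 of each site, so after positions 13, 98, 212.
Linear molecule, 3 cuts → 4 fragments:
  1–13 → 13 bp
  14–98 → 85 bp
  99–212 → 114 bp
  213–270 → 58 bp
Sorted largest to smallest: 114, 85, 58, 13 bp.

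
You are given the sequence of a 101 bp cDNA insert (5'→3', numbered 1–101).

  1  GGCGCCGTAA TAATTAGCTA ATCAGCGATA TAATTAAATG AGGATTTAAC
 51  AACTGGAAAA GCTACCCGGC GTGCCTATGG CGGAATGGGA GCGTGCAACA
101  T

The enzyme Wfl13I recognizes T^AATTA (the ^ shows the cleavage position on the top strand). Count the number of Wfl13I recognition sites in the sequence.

TAATTA occurs starting at positions 11, 31.
Wfl13I cuts at 2 sites.

2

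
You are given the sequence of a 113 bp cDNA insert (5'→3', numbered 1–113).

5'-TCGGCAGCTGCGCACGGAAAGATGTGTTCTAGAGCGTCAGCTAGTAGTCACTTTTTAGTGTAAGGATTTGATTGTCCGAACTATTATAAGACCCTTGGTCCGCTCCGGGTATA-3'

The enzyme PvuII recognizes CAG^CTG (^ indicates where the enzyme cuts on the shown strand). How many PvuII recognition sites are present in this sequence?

CAGCTG occurs starting at position 5.
PvuII cuts at 1 site.

1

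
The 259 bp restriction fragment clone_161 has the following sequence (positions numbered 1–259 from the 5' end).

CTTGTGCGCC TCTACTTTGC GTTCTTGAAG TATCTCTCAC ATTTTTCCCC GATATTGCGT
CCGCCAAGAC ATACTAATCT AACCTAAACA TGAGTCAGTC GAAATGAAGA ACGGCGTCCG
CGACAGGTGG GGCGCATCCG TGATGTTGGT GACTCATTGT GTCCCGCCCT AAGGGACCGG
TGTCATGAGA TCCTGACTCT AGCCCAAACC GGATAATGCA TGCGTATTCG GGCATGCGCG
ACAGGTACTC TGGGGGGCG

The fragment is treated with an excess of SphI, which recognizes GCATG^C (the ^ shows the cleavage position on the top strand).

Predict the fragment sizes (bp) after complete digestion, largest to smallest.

SphI sites (GCATGC) start at positions 218, 232.
SphI cuts after base 5 of each site (before the last base), so after positions 222, 236.
Linear molecule, 2 cuts → 3 fragments:
  1–222 → 222 bp
  223–236 → 14 bp
  237–259 → 23 bp
Sorted largest to smallest: 222, 23, 14 bp.

222, 23, 14 bp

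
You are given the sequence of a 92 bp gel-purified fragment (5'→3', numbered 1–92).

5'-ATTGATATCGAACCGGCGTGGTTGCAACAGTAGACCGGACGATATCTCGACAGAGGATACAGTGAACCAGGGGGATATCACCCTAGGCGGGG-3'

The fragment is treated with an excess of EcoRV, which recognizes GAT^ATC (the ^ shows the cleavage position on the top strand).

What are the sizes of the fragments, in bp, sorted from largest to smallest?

37, 33, 16, 6 bp

EcoRV sites (GATATC) start at positions 4, 41, 74.
EcoRV cuts after base 3 of each site, so after positions 6, 43, 76.
Linear molecule, 3 cuts → 4 fragments:
  1–6 → 6 bp
  7–43 → 37 bp
  44–76 → 33 bp
  77–92 → 16 bp
Sorted largest to smallest: 37, 33, 16, 6 bp.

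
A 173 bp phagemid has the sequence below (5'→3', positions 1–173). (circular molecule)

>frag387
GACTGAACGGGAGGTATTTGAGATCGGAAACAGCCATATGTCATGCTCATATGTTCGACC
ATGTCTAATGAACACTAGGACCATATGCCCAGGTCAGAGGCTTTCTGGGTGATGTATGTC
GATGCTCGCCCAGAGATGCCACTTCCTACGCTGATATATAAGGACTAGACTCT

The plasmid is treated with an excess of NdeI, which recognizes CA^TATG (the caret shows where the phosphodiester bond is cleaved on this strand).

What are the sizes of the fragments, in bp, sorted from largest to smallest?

126, 34, 13 bp

NdeI sites (CATATG) start at positions 35, 48, 82.
NdeI cuts after base 2 of each site, so after positions 36, 49, 83.
Circular molecule, 3 cuts → 3 fragments:
  37–49 → 13 bp
  50–83 → 34 bp
  84–173 then 1–36 → 90 + 36 = 126 bp
Sorted largest to smallest: 126, 34, 13 bp.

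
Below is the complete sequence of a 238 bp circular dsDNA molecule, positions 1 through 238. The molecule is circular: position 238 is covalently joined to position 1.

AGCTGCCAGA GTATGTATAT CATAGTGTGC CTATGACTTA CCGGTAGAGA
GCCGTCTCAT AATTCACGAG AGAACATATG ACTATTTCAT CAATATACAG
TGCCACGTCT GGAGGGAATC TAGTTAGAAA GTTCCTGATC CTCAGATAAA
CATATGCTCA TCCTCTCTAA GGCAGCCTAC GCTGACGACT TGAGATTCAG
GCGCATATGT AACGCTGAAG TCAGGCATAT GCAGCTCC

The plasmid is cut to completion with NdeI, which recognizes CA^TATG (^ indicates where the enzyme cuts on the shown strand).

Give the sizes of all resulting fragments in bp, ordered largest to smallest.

NdeI sites (CATATG) start at positions 75, 151, 204, 226.
NdeI cuts after base 2 of each site, so after positions 76, 152, 205, 227.
Circular molecule, 4 cuts → 4 fragments:
  77–152 → 76 bp
  153–205 → 53 bp
  206–227 → 22 bp
  228–238 then 1–76 → 11 + 76 = 87 bp
Sorted largest to smallest: 87, 76, 53, 22 bp.

87, 76, 53, 22 bp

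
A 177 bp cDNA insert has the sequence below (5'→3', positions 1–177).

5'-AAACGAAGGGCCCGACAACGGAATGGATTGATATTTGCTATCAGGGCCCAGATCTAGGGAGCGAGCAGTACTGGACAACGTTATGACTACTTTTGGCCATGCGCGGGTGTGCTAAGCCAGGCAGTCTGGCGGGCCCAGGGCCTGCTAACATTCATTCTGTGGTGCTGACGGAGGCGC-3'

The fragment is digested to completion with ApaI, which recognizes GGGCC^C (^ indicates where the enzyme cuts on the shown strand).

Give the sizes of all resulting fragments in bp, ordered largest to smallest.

ApaI sites (GGGCCC) start at positions 8, 44, 131.
ApaI cuts after base 5 of each site (before the last base), so after positions 12, 48, 135.
Linear molecule, 3 cuts → 4 fragments:
  1–12 → 12 bp
  13–48 → 36 bp
  49–135 → 87 bp
  136–177 → 42 bp
Sorted largest to smallest: 87, 42, 36, 12 bp.

87, 42, 36, 12 bp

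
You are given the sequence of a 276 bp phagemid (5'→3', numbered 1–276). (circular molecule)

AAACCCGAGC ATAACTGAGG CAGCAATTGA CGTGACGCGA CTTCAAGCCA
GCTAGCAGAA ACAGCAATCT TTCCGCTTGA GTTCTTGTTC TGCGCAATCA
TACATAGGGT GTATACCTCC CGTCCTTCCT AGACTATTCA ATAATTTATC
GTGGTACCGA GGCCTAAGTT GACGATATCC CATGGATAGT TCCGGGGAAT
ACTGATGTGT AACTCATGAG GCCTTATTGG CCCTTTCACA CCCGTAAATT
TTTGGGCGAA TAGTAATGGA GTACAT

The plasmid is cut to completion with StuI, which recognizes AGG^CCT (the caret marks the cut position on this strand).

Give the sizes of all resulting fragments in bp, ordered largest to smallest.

217, 59 bp

StuI sites (AGGCCT) start at positions 160, 219.
StuI cuts after base 3 of each site, so after positions 162, 221.
Circular molecule, 2 cuts → 2 fragments:
  163–221 → 59 bp
  222–276 then 1–162 → 55 + 162 = 217 bp
Sorted largest to smallest: 217, 59 bp.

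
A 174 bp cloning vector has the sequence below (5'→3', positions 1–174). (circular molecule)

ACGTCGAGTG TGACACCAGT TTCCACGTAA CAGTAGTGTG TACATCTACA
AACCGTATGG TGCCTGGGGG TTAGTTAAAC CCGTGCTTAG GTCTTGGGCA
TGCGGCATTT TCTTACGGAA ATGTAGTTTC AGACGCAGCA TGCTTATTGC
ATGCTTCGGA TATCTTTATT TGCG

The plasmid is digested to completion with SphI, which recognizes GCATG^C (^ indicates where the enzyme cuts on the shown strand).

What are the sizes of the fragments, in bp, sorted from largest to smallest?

123, 40, 11 bp

SphI sites (GCATGC) start at positions 98, 138, 149.
SphI cuts after base 5 of each site (before the last base), so after positions 102, 142, 153.
Circular molecule, 3 cuts → 3 fragments:
  103–142 → 40 bp
  143–153 → 11 bp
  154–174 then 1–102 → 21 + 102 = 123 bp
Sorted largest to smallest: 123, 40, 11 bp.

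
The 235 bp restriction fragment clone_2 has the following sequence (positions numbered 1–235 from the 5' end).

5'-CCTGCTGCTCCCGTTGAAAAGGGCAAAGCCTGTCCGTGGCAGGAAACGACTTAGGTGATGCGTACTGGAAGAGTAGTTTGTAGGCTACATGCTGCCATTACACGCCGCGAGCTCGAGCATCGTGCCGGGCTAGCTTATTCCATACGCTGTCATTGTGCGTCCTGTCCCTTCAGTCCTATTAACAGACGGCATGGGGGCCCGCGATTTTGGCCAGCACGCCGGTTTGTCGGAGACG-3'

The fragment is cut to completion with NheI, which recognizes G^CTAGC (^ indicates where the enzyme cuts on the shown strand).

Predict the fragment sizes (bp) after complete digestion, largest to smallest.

The NheI site (GCTAGC) starts at position 129.
NheI cuts after the first base of each site, so after position 129.
Linear molecule, 1 cut → 2 fragments:
  1–129 → 129 bp
  130–235 → 106 bp
Sorted largest to smallest: 129, 106 bp.

129, 106 bp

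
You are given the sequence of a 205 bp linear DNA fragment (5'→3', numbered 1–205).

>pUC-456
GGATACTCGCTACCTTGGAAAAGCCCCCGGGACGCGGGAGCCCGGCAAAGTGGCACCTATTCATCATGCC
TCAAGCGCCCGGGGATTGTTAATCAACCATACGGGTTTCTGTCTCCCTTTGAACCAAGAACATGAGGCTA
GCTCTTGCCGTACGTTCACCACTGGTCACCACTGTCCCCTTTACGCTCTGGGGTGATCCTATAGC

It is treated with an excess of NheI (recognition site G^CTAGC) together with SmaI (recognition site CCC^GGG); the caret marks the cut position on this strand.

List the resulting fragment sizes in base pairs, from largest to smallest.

68, 57, 52, 28 bp

The NheI site (GCTAGC) starts at position 137.
NheI cuts after the first base of each site, so after position 137.
SmaI sites (CCCGGG) start at positions 26, 78.
SmaI cuts after base 3 of each site, so after positions 28, 80.
Combined cut positions: 28, 80, 137.
Linear molecule, 3 cuts → 4 fragments:
  1–28 → 28 bp
  29–80 → 52 bp
  81–137 → 57 bp
  138–205 → 68 bp
Sorted largest to smallest: 68, 57, 52, 28 bp.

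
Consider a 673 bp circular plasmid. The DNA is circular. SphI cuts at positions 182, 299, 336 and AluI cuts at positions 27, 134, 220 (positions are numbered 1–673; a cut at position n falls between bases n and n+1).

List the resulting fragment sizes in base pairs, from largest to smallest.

Combined cut positions (sorted): 27, 134, 182, 220, 299, 336.
Circular molecule, 6 cuts → 6 fragments:
  134 − 27 = 107 bp
  182 − 134 = 48 bp
  220 − 182 = 38 bp
  299 − 220 = 79 bp
  336 − 299 = 37 bp
  wrap: 673 − 336 + 27 = 364 bp
Sorted largest to smallest: 364, 107, 79, 48, 38, 37 bp.

364, 107, 79, 48, 38, 37 bp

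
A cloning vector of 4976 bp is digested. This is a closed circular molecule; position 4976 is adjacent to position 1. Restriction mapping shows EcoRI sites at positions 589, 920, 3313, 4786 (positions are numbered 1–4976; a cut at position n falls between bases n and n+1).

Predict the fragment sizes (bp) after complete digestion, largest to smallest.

Circular molecule, 4 cuts → 4 fragments:
  920 − 589 = 331 bp
  3313 − 920 = 2393 bp
  4786 − 3313 = 1473 bp
  wrap: 4976 − 4786 + 589 = 779 bp
Sorted largest to smallest: 2393, 1473, 779, 331 bp.

2393, 1473, 779, 331 bp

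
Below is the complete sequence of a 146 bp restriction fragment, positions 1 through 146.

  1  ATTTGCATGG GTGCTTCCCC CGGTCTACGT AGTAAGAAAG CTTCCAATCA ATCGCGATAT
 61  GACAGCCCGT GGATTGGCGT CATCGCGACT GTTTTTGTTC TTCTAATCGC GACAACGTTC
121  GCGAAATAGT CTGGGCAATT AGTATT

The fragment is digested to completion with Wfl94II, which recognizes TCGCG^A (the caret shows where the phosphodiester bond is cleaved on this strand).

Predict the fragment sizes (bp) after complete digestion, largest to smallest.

56, 31, 24, 23, 12 bp

Wfl94II sites (TCGCGA) start at positions 52, 83, 107, 119.
Wfl94II cuts after base 5 of each site (before the last base), so after positions 56, 87, 111, 123.
Linear molecule, 4 cuts → 5 fragments:
  1–56 → 56 bp
  57–87 → 31 bp
  88–111 → 24 bp
  112–123 → 12 bp
  124–146 → 23 bp
Sorted largest to smallest: 56, 31, 24, 23, 12 bp.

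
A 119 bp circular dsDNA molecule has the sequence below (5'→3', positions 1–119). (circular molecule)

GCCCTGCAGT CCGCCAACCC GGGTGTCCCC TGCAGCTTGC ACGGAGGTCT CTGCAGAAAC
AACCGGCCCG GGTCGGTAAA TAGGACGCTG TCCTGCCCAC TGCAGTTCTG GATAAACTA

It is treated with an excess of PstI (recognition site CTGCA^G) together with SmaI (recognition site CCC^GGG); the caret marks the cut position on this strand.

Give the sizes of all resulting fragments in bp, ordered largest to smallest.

PstI sites (CTGCAG) start at positions 4, 30, 51, 100.
PstI cuts after base 5 of each site (before the last base), so after positions 8, 34, 55, 104.
SmaI sites (CCCGGG) start at positions 18, 67.
SmaI cuts after base 3 of each site, so after positions 20, 69.
Combined cut positions: 8, 20, 34, 55, 69, 104.
Circular molecule, 6 cuts → 6 fragments:
  9–20 → 12 bp
  21–34 → 14 bp
  35–55 → 21 bp
  56–69 → 14 bp
  70–104 → 35 bp
  105–119 then 1–8 → 15 + 8 = 23 bp
Sorted largest to smallest: 35, 23, 21, 14, 14, 12 bp.

35, 23, 21, 14, 14, 12 bp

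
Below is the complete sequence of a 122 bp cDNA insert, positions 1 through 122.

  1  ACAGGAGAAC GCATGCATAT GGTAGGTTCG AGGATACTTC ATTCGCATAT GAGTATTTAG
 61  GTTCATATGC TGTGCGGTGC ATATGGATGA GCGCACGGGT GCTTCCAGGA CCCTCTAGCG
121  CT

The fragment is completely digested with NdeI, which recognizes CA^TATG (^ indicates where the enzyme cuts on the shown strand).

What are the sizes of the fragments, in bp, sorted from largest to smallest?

NdeI sites (CATATG) start at positions 16, 46, 64, 80.
NdeI cuts after base 2 of each site, so after positions 17, 47, 65, 81.
Linear molecule, 4 cuts → 5 fragments:
  1–17 → 17 bp
  18–47 → 30 bp
  48–65 → 18 bp
  66–81 → 16 bp
  82–122 → 41 bp
Sorted largest to smallest: 41, 30, 18, 17, 16 bp.

41, 30, 18, 17, 16 bp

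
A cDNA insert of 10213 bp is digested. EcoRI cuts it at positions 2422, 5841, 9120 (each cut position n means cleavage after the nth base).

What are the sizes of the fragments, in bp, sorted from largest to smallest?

Linear molecule, 3 cuts → 4 fragments:
  2422 − 0 = 2422 bp
  5841 − 2422 = 3419 bp
  9120 − 5841 = 3279 bp
  10213 − 9120 = 1093 bp
Sorted largest to smallest: 3419, 3279, 2422, 1093 bp.

3419, 3279, 2422, 1093 bp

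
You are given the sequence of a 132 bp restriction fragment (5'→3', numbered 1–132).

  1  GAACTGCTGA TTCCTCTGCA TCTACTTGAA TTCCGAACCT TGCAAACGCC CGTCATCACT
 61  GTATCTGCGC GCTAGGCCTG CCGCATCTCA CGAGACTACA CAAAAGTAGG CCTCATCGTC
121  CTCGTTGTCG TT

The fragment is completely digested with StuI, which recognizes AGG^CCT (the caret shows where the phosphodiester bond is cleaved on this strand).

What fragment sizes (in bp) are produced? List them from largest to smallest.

76, 34, 22 bp

StuI sites (AGGCCT) start at positions 74, 108.
StuI cuts after base 3 of each site, so after positions 76, 110.
Linear molecule, 2 cuts → 3 fragments:
  1–76 → 76 bp
  77–110 → 34 bp
  111–132 → 22 bp
Sorted largest to smallest: 76, 34, 22 bp.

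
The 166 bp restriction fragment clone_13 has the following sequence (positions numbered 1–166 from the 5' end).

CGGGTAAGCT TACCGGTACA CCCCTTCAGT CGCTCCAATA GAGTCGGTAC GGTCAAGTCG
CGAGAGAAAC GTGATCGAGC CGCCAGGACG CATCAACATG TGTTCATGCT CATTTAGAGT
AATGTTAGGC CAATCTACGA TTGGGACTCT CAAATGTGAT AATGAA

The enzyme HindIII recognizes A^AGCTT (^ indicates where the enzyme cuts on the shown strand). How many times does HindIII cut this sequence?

AAGCTT occurs starting at position 6.
HindIII cuts at 1 site.

1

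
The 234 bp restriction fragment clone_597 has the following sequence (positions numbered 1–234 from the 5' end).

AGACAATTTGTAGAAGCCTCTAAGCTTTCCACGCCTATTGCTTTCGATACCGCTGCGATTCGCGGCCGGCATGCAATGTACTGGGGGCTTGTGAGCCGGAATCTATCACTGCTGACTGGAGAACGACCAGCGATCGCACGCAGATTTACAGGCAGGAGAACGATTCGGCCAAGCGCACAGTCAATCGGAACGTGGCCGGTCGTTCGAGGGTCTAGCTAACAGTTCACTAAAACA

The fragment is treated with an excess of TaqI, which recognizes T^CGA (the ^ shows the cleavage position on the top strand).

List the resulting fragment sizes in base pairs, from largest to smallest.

160, 44, 30 bp

TaqI sites (TCGA) start at positions 44, 204.
TaqI cuts after the first base of each site, so after positions 44, 204.
Linear molecule, 2 cuts → 3 fragments:
  1–44 → 44 bp
  45–204 → 160 bp
  205–234 → 30 bp
Sorted largest to smallest: 160, 44, 30 bp.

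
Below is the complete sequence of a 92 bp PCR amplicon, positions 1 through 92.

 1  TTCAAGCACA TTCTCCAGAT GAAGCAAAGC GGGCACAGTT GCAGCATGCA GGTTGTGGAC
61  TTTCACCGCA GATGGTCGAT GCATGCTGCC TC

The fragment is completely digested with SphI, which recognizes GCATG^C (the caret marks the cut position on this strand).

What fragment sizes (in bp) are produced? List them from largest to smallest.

48, 37, 7 bp

SphI sites (GCATGC) start at positions 44, 81.
SphI cuts after base 5 of each site (before the last base), so after positions 48, 85.
Linear molecule, 2 cuts → 3 fragments:
  1–48 → 48 bp
  49–85 → 37 bp
  86–92 → 7 bp
Sorted largest to smallest: 48, 37, 7 bp.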